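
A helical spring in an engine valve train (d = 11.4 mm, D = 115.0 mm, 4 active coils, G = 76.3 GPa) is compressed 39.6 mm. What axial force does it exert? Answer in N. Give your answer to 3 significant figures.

k = Gd⁴/(8D³N_a) = (76.3×10³)(11.4⁴)/(8·115.0³·4) = 26.479 N/mm
F = k·δ = 26.479 × 39.6 = 1048.6 N

1050 N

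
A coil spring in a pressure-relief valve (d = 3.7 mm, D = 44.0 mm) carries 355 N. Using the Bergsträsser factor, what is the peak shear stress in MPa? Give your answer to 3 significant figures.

873 MPa

Spring index C = D/d = 44.0/3.7 = 11.8919
K_B = (4C+2)/(4C−3) = 49.568/44.568 = 1.1122
τ₀ = 8FD/(πd³) = 8·355·44.0/(π·3.7³) = 124960/159.13 = 785.26 MPa
τ_max = K·τ₀ = 1.1122 × 785.26 = 873.36 MPa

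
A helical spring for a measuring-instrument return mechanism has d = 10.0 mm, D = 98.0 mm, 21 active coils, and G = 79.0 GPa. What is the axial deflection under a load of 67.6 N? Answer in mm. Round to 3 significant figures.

k = Gd⁴/(8D³N_a) = (79.0×10³)(10.0⁴)/(8·98.0³·21) = 4.9962 N/mm
δ = F/k = 67.6 / 4.9962 = 13.53 mm

13.5 mm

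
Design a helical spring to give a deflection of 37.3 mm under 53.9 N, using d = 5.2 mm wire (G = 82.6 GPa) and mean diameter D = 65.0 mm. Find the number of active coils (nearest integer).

Required rate k = F/δ = 53.9/37.3 = 1.445 N/mm
N_a = Gd⁴/(8D³k) = (82.6×10³ × 5.2⁴)/(8 × 65.0³ × 1.445)
    = 6.03939e+07 / 3.17475e+06 = 19.02 → 19 coils

19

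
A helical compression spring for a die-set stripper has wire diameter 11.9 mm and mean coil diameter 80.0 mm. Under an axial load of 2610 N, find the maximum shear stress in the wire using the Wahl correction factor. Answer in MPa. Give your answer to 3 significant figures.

Spring index C = D/d = 80.0/11.9 = 6.7227
K_W = (4C−1)/(4C−4) + 0.615/C = 25.891/22.891 + 0.0915 = 1.2225
τ₀ = 8FD/(πd³) = 8·2610·80.0/(π·11.9³) = 1.6704e+06/5294.1 = 315.52 MPa
τ_max = K·τ₀ = 1.2225 × 315.52 = 385.74 MPa

386 MPa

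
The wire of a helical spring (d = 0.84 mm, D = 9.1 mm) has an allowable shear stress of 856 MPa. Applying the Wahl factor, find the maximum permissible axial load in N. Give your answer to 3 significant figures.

19.3 N

C = D/d = 9.1/0.84 = 10.8333
K_W = (4C−1)/(4C−4) + 0.615/C = 42.333/39.333 + 0.0568 = 1.1330
τ_max = K·8FD/(πd³) → F_max = τ_allow·πd³/(8DK)
F_max = 856·π·0.84³/(8·9.1·1.1330) = 1593.9/82.485 = 19.323 N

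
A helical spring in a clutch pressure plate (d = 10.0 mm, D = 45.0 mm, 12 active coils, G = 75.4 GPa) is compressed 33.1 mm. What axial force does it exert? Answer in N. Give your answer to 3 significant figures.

2850 N

k = Gd⁴/(8D³N_a) = (75.4×10³)(10.0⁴)/(8·45.0³·12) = 86.191 N/mm
F = k·δ = 86.191 × 33.1 = 2852.9 N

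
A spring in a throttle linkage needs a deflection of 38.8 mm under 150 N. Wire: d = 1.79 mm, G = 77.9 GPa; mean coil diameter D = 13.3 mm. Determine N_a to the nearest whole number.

11

Required rate k = F/δ = 150/38.8 = 3.866 N/mm
N_a = Gd⁴/(8D³k) = (77.9×10³ × 1.79⁴)/(8 × 13.3³ × 3.866)
    = 799741 / 72762 = 10.99 → 11 coils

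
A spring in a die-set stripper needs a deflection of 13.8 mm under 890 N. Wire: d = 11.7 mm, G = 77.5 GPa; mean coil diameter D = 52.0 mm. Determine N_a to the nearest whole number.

20

Required rate k = F/δ = 890/13.8 = 64.493 N/mm
N_a = Gd⁴/(8D³k) = (77.5×10³ × 11.7⁴)/(8 × 52.0³ × 64.493)
    = 1.45226e+09 / 7.25456e+07 = 20.02 → 20 coils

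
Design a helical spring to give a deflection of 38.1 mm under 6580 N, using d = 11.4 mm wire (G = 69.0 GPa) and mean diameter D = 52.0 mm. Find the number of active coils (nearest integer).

6

Required rate k = F/δ = 6580/38.1 = 172.7 N/mm
N_a = Gd⁴/(8D³k) = (69.0×10³ × 11.4⁴)/(8 × 52.0³ × 172.7)
    = 1.16538e+09 / 1.94268e+08 = 5.999 → 6 coils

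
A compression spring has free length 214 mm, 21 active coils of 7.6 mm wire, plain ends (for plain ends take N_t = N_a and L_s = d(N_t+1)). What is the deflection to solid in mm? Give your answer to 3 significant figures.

46.8 mm

N_t = 21; L_s = 7.6·22 = 167.2 mm
δ_solid = L₀ − L_s = 214 − 167.2 = 46.8 mm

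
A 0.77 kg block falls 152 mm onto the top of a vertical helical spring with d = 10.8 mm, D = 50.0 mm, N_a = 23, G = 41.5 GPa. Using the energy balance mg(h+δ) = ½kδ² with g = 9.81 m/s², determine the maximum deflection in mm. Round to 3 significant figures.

k = Gd⁴/(8D³N_a) = (41.5×10³)(10.8⁴)/(8·50.0³·23) = 24.548 N/mm
W = mg = 0.77 × 9.81 = 7.5537 N
½kδ² − Wδ − Wh = 0 → δ = (W + √(W² + 2kWh))/k
δ = (7.5537 + √(57.058 + 56370.1))/24.548 = (7.5537 + 237.54)/24.548 = 9.9844 mm

9.98 mm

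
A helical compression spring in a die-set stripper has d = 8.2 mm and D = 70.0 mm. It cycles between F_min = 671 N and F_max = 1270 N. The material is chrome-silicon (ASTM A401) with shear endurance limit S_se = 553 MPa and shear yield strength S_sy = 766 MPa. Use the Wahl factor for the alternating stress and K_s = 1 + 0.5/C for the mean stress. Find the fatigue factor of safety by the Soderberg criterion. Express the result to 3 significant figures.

1.57

C = D/d = 70.0/8.2 = 8.5366; K_W = (4C−1)/(4C−4)+0.615/C = 1.1716; K_s = 1+0.5/C = 1.0586
F_a = (F_max−F_min)/2 = 299.5 N; F_m = (F_max+F_min)/2 = 970.5 N
τ_a = K_W·8F_aD/(πd³) = 1.1716 × 96.826 = 113.44 MPa
τ_m = K_s·8F_mD/(πd³) = 1.0586 × 313.76 = 332.13 MPa
Soderberg: 1/n_f = τ_a/S_se + τ_m/S_sy = 113.44/553 + 332.13/766 = 0.20513 + 0.43359 = 0.63873
n_f = 1/0.63873 = 1.566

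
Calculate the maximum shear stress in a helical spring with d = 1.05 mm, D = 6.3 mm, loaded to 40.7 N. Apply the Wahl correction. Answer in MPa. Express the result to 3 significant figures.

Spring index C = D/d = 6.3/1.05 = 6.0000
K_W = (4C−1)/(4C−4) + 0.615/C = 23.000/20.000 + 0.1025 = 1.2525
τ₀ = 8FD/(πd³) = 8·40.7·6.3/(π·1.05³) = 2051.28/3.6368 = 564.04 MPa
τ_max = K·τ₀ = 1.2525 × 564.04 = 706.46 MPa

706 MPa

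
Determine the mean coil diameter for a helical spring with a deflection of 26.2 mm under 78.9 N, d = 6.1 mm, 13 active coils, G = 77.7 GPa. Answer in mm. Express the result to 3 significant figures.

Required rate k = F/δ = 78.9/26.2 = 3.0115 N/mm
D = (Gd⁴/(8N_a·k))^(1/3) = (77.7×10³·6.1⁴/(8·13·3.0115))^(1/3)
  = (343504)^(1/3) = 70.0342 mm

70.0 mm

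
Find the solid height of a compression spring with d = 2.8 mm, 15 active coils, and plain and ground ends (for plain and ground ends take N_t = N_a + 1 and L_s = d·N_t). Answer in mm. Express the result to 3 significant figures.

plain and ground ends: N_t = N_a + 1 = 15 + 1 = 16
L_s = d·N_t = 2.8 × 16 = 44.8 mm

44.8 mm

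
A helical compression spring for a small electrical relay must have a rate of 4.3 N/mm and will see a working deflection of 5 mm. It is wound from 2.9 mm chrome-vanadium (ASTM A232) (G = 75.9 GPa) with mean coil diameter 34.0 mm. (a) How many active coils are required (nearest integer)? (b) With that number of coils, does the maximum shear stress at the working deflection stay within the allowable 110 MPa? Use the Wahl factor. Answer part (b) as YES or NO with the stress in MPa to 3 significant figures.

N_a = Gd⁴/(8D³k) = (75.9×10³)(2.9⁴)/(8·34.0³·4.3) = 3.97 → N_a = 4
Actual rate k = Gd⁴/(8D³·4) = 4.2682 N/mm
Working load F = kδ = 4.2682·5 = 21.341 N
C = 34.0/2.9 = 11.7241; K_W = (4C−1)/(4C−4)+0.615/C = 1.1224
τ_max = K_W·8FD/(πd³) = 1.1224·75.76 = 85.033 MPa
τ_max ≤ 110 MPa → acceptable

(a) 4 coils; (b) YES, τ_max = 85.0 MPa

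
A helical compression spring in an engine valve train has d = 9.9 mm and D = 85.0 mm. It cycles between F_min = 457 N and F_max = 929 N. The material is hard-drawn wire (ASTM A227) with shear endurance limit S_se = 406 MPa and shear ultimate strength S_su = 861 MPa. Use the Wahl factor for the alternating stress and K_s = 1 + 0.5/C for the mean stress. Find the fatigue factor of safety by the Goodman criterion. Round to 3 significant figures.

C = D/d = 85.0/9.9 = 8.5859; K_W = (4C−1)/(4C−4)+0.615/C = 1.1705; K_s = 1+0.5/C = 1.0582
F_a = (F_max−F_min)/2 = 236 N; F_m = (F_max+F_min)/2 = 693 N
τ_a = K_W·8F_aD/(πd³) = 1.1705 × 52.646 = 61.622 MPa
τ_m = K_s·8F_mD/(πd³) = 1.0582 × 154.59 = 163.59 MPa
Goodman: 1/n_f = τ_a/S_se + τ_m/S_su = 61.622/406 + 163.59/861 = 0.15178 + 0.19001 = 0.34178
n_f = 1/0.34178 = 2.926

2.93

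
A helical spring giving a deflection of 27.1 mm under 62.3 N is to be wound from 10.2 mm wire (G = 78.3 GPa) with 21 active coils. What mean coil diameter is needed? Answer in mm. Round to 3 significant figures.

Required rate k = F/δ = 62.3/27.1 = 2.2989 N/mm
D = (Gd⁴/(8N_a·k))^(1/3) = (78.3×10³·10.2⁴/(8·21·2.2989))^(1/3)
  = (2.19449e+06)^(1/3) = 129.9506 mm

130 mm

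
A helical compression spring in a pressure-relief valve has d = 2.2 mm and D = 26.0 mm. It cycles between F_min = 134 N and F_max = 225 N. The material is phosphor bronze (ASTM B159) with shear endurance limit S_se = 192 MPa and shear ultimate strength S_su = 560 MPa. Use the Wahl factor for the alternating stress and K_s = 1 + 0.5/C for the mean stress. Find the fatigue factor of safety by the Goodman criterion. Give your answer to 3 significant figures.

0.268

C = D/d = 26.0/2.2 = 11.8182; K_W = (4C−1)/(4C−4)+0.615/C = 1.1214; K_s = 1+0.5/C = 1.0423
F_a = (F_max−F_min)/2 = 45.5 N; F_m = (F_max+F_min)/2 = 179.5 N
τ_a = K_W·8F_aD/(πd³) = 1.1214 × 282.92 = 317.25 MPa
τ_m = K_s·8F_mD/(πd³) = 1.0423 × 1116.1 = 1163.3 MPa
Goodman: 1/n_f = τ_a/S_se + τ_m/S_su = 317.25/192 + 1163.3/560 = 1.65235 + 2.07739 = 3.7297
n_f = 1/3.7297 = 0.2681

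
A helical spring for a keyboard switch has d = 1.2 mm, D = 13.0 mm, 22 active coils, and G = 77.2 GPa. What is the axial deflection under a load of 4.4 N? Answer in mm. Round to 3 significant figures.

k = Gd⁴/(8D³N_a) = (77.2×10³)(1.2⁴)/(8·13.0³·22) = 0.414 N/mm
δ = F/k = 4.4 / 0.414 = 10.628 mm

10.6 mm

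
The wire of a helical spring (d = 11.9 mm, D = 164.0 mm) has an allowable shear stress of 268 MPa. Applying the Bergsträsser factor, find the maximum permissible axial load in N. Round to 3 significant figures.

987 N

C = D/d = 164.0/11.9 = 13.7815
K_B = (4C+2)/(4C−3) = 57.126/52.126 = 1.0959
τ_max = K·8FD/(πd³) → F_max = τ_allow·πd³/(8DK)
F_max = 268·π·11.9³/(8·164.0·1.0959) = 1.4188e+06/1437.8 = 986.76 N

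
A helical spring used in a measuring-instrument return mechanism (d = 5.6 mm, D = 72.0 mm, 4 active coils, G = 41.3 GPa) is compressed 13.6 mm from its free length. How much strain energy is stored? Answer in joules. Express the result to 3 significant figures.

0.314 J

k = Gd⁴/(8D³N_a) = (41.3×10³)(5.6⁴)/(8·72.0³·4) = 3.4006 N/mm
U = ½kδ² = 0.5 × 3.4006 × 13.6² = 314.49 N·mm = 0.31449 J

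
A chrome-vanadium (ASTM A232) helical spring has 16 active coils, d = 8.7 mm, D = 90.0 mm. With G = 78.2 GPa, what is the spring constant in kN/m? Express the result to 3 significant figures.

4.80 kN/m

k = Gd⁴/(8D³N_a) = (78.2×10³ × 8.7⁴) / (8 × 90.0³ × 16)
  = 4.48006e+08 / 9.3312e+07 = 4.8012 N/mm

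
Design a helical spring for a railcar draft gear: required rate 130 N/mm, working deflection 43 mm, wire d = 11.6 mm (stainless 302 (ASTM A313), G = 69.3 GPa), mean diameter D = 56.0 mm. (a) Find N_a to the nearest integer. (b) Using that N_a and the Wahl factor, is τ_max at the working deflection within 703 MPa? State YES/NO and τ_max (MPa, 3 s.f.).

N_a = Gd⁴/(8D³k) = (69.3×10³)(11.6⁴)/(8·56.0³·130) = 6.87 → N_a = 7
Actual rate k = Gd⁴/(8D³·7) = 127.59 N/mm
Working load F = kδ = 127.59·43 = 5486.3 N
C = 56.0/11.6 = 4.8276; K_W = (4C−1)/(4C−4)+0.615/C = 1.3233
τ_max = K_W·8FD/(πd³) = 1.3233·501.23 = 663.3 MPa
τ_max ≤ 703 MPa → acceptable

(a) 7 coils; (b) YES, τ_max = 663 MPa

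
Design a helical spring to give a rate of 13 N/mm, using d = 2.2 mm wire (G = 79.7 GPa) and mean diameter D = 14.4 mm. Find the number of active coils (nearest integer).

N_a = Gd⁴/(8D³k) = (79.7×10³ × 2.2⁴)/(8 × 14.4³ × 13)
    = 1.86702e+06 / 310542 = 6.012 → 6 coils

6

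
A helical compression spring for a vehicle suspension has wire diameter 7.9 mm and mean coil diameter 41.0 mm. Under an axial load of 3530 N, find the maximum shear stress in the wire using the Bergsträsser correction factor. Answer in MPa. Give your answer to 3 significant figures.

958 MPa

Spring index C = D/d = 41.0/7.9 = 5.1899
K_B = (4C+2)/(4C−3) = 22.759/17.759 = 1.2815
τ₀ = 8FD/(πd³) = 8·3530·41.0/(π·7.9³) = 1.15784e+06/1548.9 = 747.51 MPa
τ_max = K·τ₀ = 1.2815 × 747.51 = 957.96 MPa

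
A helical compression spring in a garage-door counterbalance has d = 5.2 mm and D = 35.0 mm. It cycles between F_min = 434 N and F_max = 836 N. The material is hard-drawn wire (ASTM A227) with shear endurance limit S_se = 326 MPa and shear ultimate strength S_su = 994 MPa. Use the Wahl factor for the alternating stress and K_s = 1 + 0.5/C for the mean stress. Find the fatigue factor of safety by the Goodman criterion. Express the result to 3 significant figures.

1.10

C = D/d = 35.0/5.2 = 6.7308; K_W = (4C−1)/(4C−4)+0.615/C = 1.2222; K_s = 1+0.5/C = 1.0743
F_a = (F_max−F_min)/2 = 201 N; F_m = (F_max+F_min)/2 = 635 N
τ_a = K_W·8F_aD/(πd³) = 1.2222 × 127.41 = 155.72 MPa
τ_m = K_s·8F_mD/(πd³) = 1.0743 × 402.51 = 432.41 MPa
Goodman: 1/n_f = τ_a/S_se + τ_m/S_su = 155.72/326 + 432.41/994 = 0.47768 + 0.43502 = 0.91269
n_f = 1/0.91269 = 1.096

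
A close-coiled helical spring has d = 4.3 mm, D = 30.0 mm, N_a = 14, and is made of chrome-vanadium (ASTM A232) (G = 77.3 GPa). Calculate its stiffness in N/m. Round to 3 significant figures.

k = Gd⁴/(8D³N_a) = (77.3×10³ × 4.3⁴) / (8 × 30.0³ × 14)
  = 2.64273e+07 / 3.024e+06 = 8.7392 N/mm = 8739.2 N/m

8740 N/m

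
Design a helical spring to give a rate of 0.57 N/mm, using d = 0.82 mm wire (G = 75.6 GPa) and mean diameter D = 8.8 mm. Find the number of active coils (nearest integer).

N_a = Gd⁴/(8D³k) = (75.6×10³ × 0.82⁴)/(8 × 8.8³ × 0.57)
    = 34180.4 / 3107.51 = 11 → 11 coils

11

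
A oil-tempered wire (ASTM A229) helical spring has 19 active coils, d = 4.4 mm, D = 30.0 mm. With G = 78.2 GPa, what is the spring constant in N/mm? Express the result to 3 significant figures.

7.14 N/mm

k = Gd⁴/(8D³N_a) = (78.2×10³ × 4.4⁴) / (8 × 30.0³ × 19)
  = 2.93101e+07 / 4.104e+06 = 7.1418 N/mm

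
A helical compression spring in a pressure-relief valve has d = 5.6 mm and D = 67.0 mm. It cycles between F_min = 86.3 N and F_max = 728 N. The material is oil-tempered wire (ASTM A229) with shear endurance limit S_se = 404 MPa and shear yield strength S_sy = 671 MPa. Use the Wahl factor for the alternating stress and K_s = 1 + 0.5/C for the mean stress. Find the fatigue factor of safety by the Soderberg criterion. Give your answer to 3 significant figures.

0.677

C = D/d = 67.0/5.6 = 11.9643; K_W = (4C−1)/(4C−4)+0.615/C = 1.1198; K_s = 1+0.5/C = 1.0418
F_a = (F_max−F_min)/2 = 320.85 N; F_m = (F_max+F_min)/2 = 407.15 N
τ_a = K_W·8F_aD/(πd³) = 1.1198 × 311.71 = 349.06 MPa
τ_m = K_s·8F_mD/(πd³) = 1.0418 × 395.55 = 412.08 MPa
Soderberg: 1/n_f = τ_a/S_se + τ_m/S_sy = 349.06/404 + 412.08/671 = 0.86400 + 0.61413 = 1.4781
n_f = 1/1.4781 = 0.6765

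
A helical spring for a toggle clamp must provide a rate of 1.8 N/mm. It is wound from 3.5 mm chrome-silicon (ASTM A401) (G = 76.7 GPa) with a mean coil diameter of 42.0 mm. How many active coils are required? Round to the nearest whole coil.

11

N_a = Gd⁴/(8D³k) = (76.7×10³ × 3.5⁴)/(8 × 42.0³ × 1.8)
    = 1.15098e+07 / 1.06687e+06 = 10.79 → 11 coils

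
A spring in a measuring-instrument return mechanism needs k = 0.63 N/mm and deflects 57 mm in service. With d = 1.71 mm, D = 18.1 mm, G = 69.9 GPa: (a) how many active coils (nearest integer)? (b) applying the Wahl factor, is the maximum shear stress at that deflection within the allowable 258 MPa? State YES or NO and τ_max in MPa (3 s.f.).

N_a = Gd⁴/(8D³k) = (69.9×10³)(1.71⁴)/(8·18.1³·0.63) = 20 → N_a = 20
Actual rate k = Gd⁴/(8D³·20) = 0.62995 N/mm
Working load F = kδ = 0.62995·57 = 35.907 N
C = 18.1/1.71 = 10.5848; K_W = (4C−1)/(4C−4)+0.615/C = 1.1364
τ_max = K_W·8FD/(πd³) = 1.1364·330.99 = 376.12 MPa
τ_max > 258 MPa → exceeds allowable

(a) 20 coils; (b) NO, τ_max = 376 MPa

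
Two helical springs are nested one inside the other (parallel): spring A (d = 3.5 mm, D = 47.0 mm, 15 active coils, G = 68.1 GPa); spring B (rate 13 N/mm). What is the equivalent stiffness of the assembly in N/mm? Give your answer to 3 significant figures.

k_A = Gd⁴/(8D³N_a) = (68.1×10³)(3.5⁴)/(8·47.0³·15) = 0.82025 N/mm
Parallel: k_eq = 0.82025 + 13 = 13.82 N/mm

13.8 N/mm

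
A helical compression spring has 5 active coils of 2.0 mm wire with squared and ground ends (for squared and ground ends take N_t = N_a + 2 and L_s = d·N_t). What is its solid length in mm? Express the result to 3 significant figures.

14.0 mm

squared and ground ends: N_t = N_a + 2 = 5 + 2 = 7
L_s = d·N_t = 2.0 × 7 = 14 mm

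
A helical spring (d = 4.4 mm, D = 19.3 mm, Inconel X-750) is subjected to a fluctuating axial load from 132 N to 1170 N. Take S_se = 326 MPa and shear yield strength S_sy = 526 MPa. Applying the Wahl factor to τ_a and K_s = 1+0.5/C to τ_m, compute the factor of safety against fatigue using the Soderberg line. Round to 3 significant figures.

C = D/d = 19.3/4.4 = 4.3864; K_W = (4C−1)/(4C−4)+0.615/C = 1.3617; K_s = 1+0.5/C = 1.1140
F_a = (F_max−F_min)/2 = 519 N; F_m = (F_max+F_min)/2 = 651 N
τ_a = K_W·8F_aD/(πd³) = 1.3617 × 299.44 = 407.74 MPa
τ_m = K_s·8F_mD/(πd³) = 1.1140 × 375.6 = 418.41 MPa
Soderberg: 1/n_f = τ_a/S_se + τ_m/S_sy = 407.74/326 + 418.41/526 = 1.25074 + 0.79546 = 2.0462
n_f = 1/2.0462 = 0.4887

0.489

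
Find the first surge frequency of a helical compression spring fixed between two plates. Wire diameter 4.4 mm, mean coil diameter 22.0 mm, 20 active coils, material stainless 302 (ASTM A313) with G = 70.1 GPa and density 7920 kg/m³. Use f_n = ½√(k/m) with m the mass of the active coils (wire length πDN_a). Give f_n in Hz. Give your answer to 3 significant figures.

k = Gd⁴/(8D³N_a) = (70.1×10³)(4.4⁴)/(8·22.0³·20) = 15.422 N/mm = 15422 N/m
Wire length L = πDN_a = π·22.0·20 = 1382.3 mm
m = ρ·(πd²/4)·L = 7920 × 15.205×10⁻⁶ m² × 1.3823 m = 0.16647 kg
f_n = ½√(k/m) = 0.5·√(15422/0.16647) = 0.5·√(92644) = 152.19 Hz

152 Hz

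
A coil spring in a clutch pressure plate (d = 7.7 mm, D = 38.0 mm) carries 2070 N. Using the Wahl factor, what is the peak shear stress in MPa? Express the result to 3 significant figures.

577 MPa

Spring index C = D/d = 38.0/7.7 = 4.9351
K_W = (4C−1)/(4C−4) + 0.615/C = 18.740/15.740 + 0.1246 = 1.3152
τ₀ = 8FD/(πd³) = 8·2070·38.0/(π·7.7³) = 629280/1434.2 = 438.75 MPa
τ_max = K·τ₀ = 1.3152 × 438.75 = 577.06 MPa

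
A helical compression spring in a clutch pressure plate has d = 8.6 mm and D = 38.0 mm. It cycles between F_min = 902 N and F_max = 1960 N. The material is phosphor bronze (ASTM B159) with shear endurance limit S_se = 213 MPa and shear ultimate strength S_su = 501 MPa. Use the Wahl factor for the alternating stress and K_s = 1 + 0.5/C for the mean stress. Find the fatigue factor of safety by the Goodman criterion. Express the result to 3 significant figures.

1.00

C = D/d = 38.0/8.6 = 4.4186; K_W = (4C−1)/(4C−4)+0.615/C = 1.3586; K_s = 1+0.5/C = 1.1132
F_a = (F_max−F_min)/2 = 529 N; F_m = (F_max+F_min)/2 = 1431 N
τ_a = K_W·8F_aD/(πd³) = 1.3586 × 80.479 = 109.34 MPa
τ_m = K_s·8F_mD/(πd³) = 1.1132 × 217.7 = 242.34 MPa
Goodman: 1/n_f = τ_a/S_se + τ_m/S_su = 109.34/213 + 242.34/501 = 0.51332 + 0.48371 = 0.99703
n_f = 1/0.99703 = 1.003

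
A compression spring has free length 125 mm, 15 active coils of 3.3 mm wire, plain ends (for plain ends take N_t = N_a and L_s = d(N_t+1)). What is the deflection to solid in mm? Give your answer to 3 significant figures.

N_t = 15; L_s = 3.3·16 = 52.8 mm
δ_solid = L₀ − L_s = 125 − 52.8 = 72.2 mm

72.2 mm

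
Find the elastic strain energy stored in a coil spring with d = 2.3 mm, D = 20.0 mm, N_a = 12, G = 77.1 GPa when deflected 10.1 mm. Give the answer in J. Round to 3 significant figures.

k = Gd⁴/(8D³N_a) = (77.1×10³)(2.3⁴)/(8·20.0³·12) = 2.8093 N/mm
U = ½kδ² = 0.5 × 2.8093 × 10.1² = 143.29 N·mm = 0.14329 J

0.143 J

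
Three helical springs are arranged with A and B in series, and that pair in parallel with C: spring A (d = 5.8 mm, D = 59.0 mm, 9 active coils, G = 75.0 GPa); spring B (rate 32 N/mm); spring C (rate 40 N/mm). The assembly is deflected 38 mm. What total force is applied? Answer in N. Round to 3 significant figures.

k_A = Gd⁴/(8D³N_a) = (75.0×10³)(5.8⁴)/(8·59.0³·9) = 5.7396 N/mm
Springs A,B series: k_AB = 1/(1/5.7396+1/32) = 4.8667 N/mm; parallel with C: k_eq = 4.8667+40 = 44.867 N/mm
F = k_eq·δ = 44.867·38 = 1704.9 N

1700 N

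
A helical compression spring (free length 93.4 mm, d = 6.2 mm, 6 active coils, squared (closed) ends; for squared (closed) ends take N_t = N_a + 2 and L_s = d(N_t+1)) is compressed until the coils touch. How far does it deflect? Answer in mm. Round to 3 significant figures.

N_t = 8; L_s = 6.2·9 = 55.8 mm
δ_solid = L₀ − L_s = 93.4 − 55.8 = 37.6 mm

37.6 mm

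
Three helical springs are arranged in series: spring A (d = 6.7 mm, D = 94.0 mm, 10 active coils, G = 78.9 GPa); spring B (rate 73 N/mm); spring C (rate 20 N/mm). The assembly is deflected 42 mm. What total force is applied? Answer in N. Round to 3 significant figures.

87.2 N

k_A = Gd⁴/(8D³N_a) = (78.9×10³)(6.7⁴)/(8·94.0³·10) = 2.3928 N/mm
Series: 1/k_eq = 1/2.3928 + 1/73 + 1/20 = 0.48162; k_eq = 2.0763 N/mm
F = k_eq·δ = 2.0763·42 = 87.205 N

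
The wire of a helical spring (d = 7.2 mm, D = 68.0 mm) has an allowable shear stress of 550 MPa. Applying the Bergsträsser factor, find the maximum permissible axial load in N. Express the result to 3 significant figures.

C = D/d = 68.0/7.2 = 9.4444
K_B = (4C+2)/(4C−3) = 39.778/34.778 = 1.1438
τ_max = K·8FD/(πd³) → F_max = τ_allow·πd³/(8DK)
F_max = 550·π·7.2³/(8·68.0·1.1438) = 6.4493e+05/622.21 = 1036.5 N

1040 N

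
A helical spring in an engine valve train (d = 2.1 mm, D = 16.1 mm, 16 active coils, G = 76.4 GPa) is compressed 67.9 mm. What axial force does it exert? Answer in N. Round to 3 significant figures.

k = Gd⁴/(8D³N_a) = (76.4×10³)(2.1⁴)/(8·16.1³·16) = 2.7815 N/mm
F = k·δ = 2.7815 × 67.9 = 188.87 N

189 N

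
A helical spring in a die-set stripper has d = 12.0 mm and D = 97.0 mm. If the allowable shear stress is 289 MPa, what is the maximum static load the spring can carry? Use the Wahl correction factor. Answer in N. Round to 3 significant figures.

C = D/d = 97.0/12.0 = 8.0833
K_W = (4C−1)/(4C−4) + 0.615/C = 31.333/28.333 + 0.0761 = 1.1820
τ_max = K·8FD/(πd³) → F_max = τ_allow·πd³/(8DK)
F_max = 289·π·12.0³/(8·97.0·1.1820) = 1.5689e+06/917.2 = 1710.5 N

1710 N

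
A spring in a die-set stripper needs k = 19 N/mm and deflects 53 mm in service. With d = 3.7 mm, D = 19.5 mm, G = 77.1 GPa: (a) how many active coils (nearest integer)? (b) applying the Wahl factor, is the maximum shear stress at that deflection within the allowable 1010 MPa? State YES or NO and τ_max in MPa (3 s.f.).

(a) 13 coils; (b) NO, τ_max = 1260 MPa

N_a = Gd⁴/(8D³k) = (77.1×10³)(3.7⁴)/(8·19.5³·19) = 12.82 → N_a = 13
Actual rate k = Gd⁴/(8D³·13) = 18.738 N/mm
Working load F = kδ = 18.738·53 = 993.12 N
C = 19.5/3.7 = 5.2703; K_W = (4C−1)/(4C−4)+0.615/C = 1.2923
τ_max = K_W·8FD/(πd³) = 1.2923·973.58 = 1258.2 MPa
τ_max > 1010 MPa → exceeds allowable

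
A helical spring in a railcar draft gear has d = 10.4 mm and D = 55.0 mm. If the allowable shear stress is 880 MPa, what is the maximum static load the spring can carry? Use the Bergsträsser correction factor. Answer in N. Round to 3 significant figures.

C = D/d = 55.0/10.4 = 5.2885
K_B = (4C+2)/(4C−3) = 23.154/18.154 = 1.2754
τ_max = K·8FD/(πd³) → F_max = τ_allow·πd³/(8DK)
F_max = 880·π·10.4³/(8·55.0·1.2754) = 3.1098e+06/561.19 = 5541.5 N

5540 N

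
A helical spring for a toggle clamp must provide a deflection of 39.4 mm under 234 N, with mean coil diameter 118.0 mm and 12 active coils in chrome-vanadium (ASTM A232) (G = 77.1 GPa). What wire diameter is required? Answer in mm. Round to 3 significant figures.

10.5 mm

Required rate k = F/δ = 234/39.4 = 5.9391 N/mm
d = (8D³N_a·k / G)^(1/4) = (8·118.0³·12·5.9391 / (77.1×10³))^0.25
  = (12150)^0.25 = 10.4989 mm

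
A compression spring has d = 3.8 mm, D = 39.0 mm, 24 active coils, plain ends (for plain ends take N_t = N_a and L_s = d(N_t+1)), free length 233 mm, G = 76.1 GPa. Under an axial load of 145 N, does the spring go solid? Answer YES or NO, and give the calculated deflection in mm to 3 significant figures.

k = Gd⁴/(8D³N_a) = (76.1×10³)(3.8⁴)/(8·39.0³·24) = 1.3932 N/mm
N_t = 24; L_s = 3.8·25 = 95 mm; δ_solid = L₀ − L_s = 233 − 95 = 138 mm
δ = F/k = 145/1.3932 = 104.07 mm
δ < δ_solid → spring does not go solid

NO, δ = 104 mm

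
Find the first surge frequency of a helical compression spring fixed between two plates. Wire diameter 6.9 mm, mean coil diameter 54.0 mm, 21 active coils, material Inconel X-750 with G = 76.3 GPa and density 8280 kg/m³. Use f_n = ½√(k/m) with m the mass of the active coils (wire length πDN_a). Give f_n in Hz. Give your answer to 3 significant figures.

k = Gd⁴/(8D³N_a) = (76.3×10³)(6.9⁴)/(8·54.0³·21) = 6.5378 N/mm = 6537.8 N/m
Wire length L = πDN_a = π·54.0·21 = 3562.6 mm
m = ρ·(πd²/4)·L = 8280 × 37.393×10⁻⁶ m² × 3.5626 m = 1.103 kg
f_n = ½√(k/m) = 0.5·√(6537.8/1.103) = 0.5·√(5927.2) = 38.494 Hz

38.5 Hz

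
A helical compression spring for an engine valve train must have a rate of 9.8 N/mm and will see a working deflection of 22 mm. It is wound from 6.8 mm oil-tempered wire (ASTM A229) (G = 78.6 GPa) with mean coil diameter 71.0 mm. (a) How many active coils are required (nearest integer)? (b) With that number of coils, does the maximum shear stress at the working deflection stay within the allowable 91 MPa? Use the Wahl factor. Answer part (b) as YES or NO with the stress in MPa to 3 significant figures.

(a) 6 coils; (b) NO, τ_max = 141 MPa

N_a = Gd⁴/(8D³k) = (78.6×10³)(6.8⁴)/(8·71.0³·9.8) = 5.989 → N_a = 6
Actual rate k = Gd⁴/(8D³·6) = 9.7823 N/mm
Working load F = kδ = 9.7823·22 = 215.21 N
C = 71.0/6.8 = 10.4412; K_W = (4C−1)/(4C−4)+0.615/C = 1.1383
τ_max = K_W·8FD/(πd³) = 1.1383·123.75 = 140.87 MPa
τ_max > 91 MPa → exceeds allowable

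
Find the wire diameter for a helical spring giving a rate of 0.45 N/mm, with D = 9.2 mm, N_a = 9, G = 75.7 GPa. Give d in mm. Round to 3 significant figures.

d = (8D³N_a·k / G)^(1/4) = (8·9.2³·9·0.45 / (75.7×10³))^0.25
  = (0.33328)^0.25 = 0.7598 mm

0.760 mm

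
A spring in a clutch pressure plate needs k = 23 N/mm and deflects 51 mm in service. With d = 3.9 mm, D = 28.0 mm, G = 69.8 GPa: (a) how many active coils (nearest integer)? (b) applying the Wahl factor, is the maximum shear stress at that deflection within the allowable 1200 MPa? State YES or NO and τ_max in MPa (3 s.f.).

N_a = Gd⁴/(8D³k) = (69.8×10³)(3.9⁴)/(8·28.0³·23) = 3.998 → N_a = 4
Actual rate k = Gd⁴/(8D³·4) = 22.987 N/mm
Working load F = kδ = 22.987·51 = 1172.4 N
C = 28.0/3.9 = 7.1795; K_W = (4C−1)/(4C−4)+0.615/C = 1.2070
τ_max = K_W·8FD/(πd³) = 1.2070·1409.2 = 1700.9 MPa
τ_max > 1200 MPa → exceeds allowable

(a) 4 coils; (b) NO, τ_max = 1700 MPa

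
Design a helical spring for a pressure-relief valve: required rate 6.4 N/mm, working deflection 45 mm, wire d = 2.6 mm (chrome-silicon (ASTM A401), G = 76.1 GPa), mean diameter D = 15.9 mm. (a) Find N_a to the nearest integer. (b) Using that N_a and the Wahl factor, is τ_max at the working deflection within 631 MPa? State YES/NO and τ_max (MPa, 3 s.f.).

N_a = Gd⁴/(8D³k) = (76.1×10³)(2.6⁴)/(8·15.9³·6.4) = 16.9 → N_a = 17
Actual rate k = Gd⁴/(8D³·17) = 6.3613 N/mm
Working load F = kδ = 6.3613·45 = 286.26 N
C = 15.9/2.6 = 6.1154; K_W = (4C−1)/(4C−4)+0.615/C = 1.2472
τ_max = K_W·8FD/(πd³) = 1.2472·659.44 = 822.45 MPa
τ_max > 631 MPa → exceeds allowable

(a) 17 coils; (b) NO, τ_max = 822 MPa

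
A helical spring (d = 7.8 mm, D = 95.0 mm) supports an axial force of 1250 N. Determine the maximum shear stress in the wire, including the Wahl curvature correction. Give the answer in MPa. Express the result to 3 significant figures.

Spring index C = D/d = 95.0/7.8 = 12.1795
K_W = (4C−1)/(4C−4) + 0.615/C = 47.718/44.718 + 0.0505 = 1.1176
τ₀ = 8FD/(πd³) = 8·1250·95.0/(π·7.8³) = 950000/1490.8 = 637.22 MPa
τ_max = K·τ₀ = 1.1176 × 637.22 = 712.15 MPa

712 MPa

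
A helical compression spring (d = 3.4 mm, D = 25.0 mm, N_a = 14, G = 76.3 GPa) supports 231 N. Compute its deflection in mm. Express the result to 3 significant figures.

k = Gd⁴/(8D³N_a) = (76.3×10³)(3.4⁴)/(8·25.0³·14) = 5.8264 N/mm
δ = F/k = 231 / 5.8264 = 39.647 mm

39.6 mm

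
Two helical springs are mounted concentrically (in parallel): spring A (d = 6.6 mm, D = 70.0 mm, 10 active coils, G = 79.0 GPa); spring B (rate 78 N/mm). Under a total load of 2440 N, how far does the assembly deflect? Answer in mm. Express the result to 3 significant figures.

k_A = Gd⁴/(8D³N_a) = (79.0×10³)(6.6⁴)/(8·70.0³·10) = 5.4628 N/mm
Parallel: k_eq = 5.4628 + 78 = 83.463 N/mm
δ = F/k_eq = 2440/83.463 = 29.235 mm

29.2 mm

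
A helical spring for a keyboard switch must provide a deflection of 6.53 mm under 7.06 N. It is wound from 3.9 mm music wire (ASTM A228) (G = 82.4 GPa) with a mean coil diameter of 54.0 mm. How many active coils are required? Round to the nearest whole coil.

Required rate k = F/δ = 7.06/6.53 = 1.0812 N/mm
N_a = Gd⁴/(8D³k) = (82.4×10³ × 3.9⁴)/(8 × 54.0³ × 1.0812)
    = 1.90628e+07 / 1.36196e+06 = 14 → 14 coils

14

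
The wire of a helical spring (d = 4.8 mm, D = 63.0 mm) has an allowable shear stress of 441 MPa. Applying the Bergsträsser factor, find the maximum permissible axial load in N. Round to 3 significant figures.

276 N

C = D/d = 63.0/4.8 = 13.1250
K_B = (4C+2)/(4C−3) = 54.500/49.500 = 1.1010
τ_max = K·8FD/(πd³) → F_max = τ_allow·πd³/(8DK)
F_max = 441·π·4.8³/(8·63.0·1.1010) = 1.5322e+05/554.91 = 276.12 N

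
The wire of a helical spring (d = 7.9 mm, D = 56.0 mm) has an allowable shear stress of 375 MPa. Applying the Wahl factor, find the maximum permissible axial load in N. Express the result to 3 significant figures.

C = D/d = 56.0/7.9 = 7.0886
K_W = (4C−1)/(4C−4) + 0.615/C = 27.354/24.354 + 0.0868 = 1.2099
τ_max = K·8FD/(πd³) → F_max = τ_allow·πd³/(8DK)
F_max = 375·π·7.9³/(8·56.0·1.2099) = 5.8085e+05/542.05 = 1071.6 N

1070 N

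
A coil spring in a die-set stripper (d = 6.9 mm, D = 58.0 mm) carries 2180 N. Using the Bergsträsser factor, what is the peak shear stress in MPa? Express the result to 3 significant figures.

1140 MPa

Spring index C = D/d = 58.0/6.9 = 8.4058
K_B = (4C+2)/(4C−3) = 35.623/30.623 = 1.1633
τ₀ = 8FD/(πd³) = 8·2180·58.0/(π·6.9³) = 1.01152e+06/1032 = 980.12 MPa
τ_max = K·τ₀ = 1.1633 × 980.12 = 1140.1 MPa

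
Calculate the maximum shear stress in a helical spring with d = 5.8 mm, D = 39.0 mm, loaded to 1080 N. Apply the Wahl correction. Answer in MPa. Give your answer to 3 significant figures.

672 MPa

Spring index C = D/d = 39.0/5.8 = 6.7241
K_W = (4C−1)/(4C−4) + 0.615/C = 25.897/22.897 + 0.0915 = 1.2225
τ₀ = 8FD/(πd³) = 8·1080·39.0/(π·5.8³) = 336960/612.96 = 549.72 MPa
τ_max = K·τ₀ = 1.2225 × 549.72 = 672.03 MPa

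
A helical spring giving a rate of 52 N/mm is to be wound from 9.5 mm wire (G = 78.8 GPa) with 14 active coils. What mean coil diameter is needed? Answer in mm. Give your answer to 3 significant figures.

47.9 mm

D = (Gd⁴/(8N_a·k))^(1/3) = (78.8×10³·9.5⁴/(8·14·52))^(1/3)
  = (110204)^(1/3) = 47.9439 mm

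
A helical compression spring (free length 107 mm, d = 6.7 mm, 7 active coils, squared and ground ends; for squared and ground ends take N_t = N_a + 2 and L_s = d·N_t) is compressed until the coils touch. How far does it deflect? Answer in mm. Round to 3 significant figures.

N_t = 9; L_s = 6.7·9 = 60.3 mm
δ_solid = L₀ − L_s = 107 − 60.3 = 46.7 mm

46.7 mm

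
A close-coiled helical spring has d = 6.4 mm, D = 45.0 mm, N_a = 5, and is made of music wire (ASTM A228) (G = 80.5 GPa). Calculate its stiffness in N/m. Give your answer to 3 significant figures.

37100 N/m

k = Gd⁴/(8D³N_a) = (80.5×10³ × 6.4⁴) / (8 × 45.0³ × 5)
  = 1.35057e+08 / 3.645e+06 = 37.053 N/mm = 37053 N/m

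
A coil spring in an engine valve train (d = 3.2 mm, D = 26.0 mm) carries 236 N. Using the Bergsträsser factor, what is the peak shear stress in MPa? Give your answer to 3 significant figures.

Spring index C = D/d = 26.0/3.2 = 8.1250
K_B = (4C+2)/(4C−3) = 34.500/29.500 = 1.1695
τ₀ = 8FD/(πd³) = 8·236·26.0/(π·3.2³) = 49088/102.94 = 476.84 MPa
τ_max = K·τ₀ = 1.1695 × 476.84 = 557.66 MPa

558 MPa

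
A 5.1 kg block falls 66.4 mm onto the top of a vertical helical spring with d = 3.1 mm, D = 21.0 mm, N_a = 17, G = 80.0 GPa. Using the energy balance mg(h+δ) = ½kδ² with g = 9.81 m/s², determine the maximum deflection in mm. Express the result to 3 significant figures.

k = Gd⁴/(8D³N_a) = (80.0×10³)(3.1⁴)/(8·21.0³·17) = 5.866 N/mm
W = mg = 5.1 × 9.81 = 50.031 N
½kδ² − Wδ − Wh = 0 → δ = (W + √(W² + 2kWh))/k
δ = (50.031 + √(2503.1 + 38974.2))/5.866 = (50.031 + 203.66)/5.866 = 43.248 mm

43.2 mm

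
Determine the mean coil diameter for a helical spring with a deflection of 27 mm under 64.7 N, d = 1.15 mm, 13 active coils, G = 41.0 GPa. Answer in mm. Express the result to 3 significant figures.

Required rate k = F/δ = 64.7/27 = 2.3963 N/mm
D = (Gd⁴/(8N_a·k))^(1/3) = (41.0×10³·1.15⁴/(8·13·2.3963))^(1/3)
  = (287.741)^(1/3) = 6.6019 mm

6.60 mm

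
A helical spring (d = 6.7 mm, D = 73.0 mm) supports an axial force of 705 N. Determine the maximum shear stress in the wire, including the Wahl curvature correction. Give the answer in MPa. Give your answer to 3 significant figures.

Spring index C = D/d = 73.0/6.7 = 10.8955
K_W = (4C−1)/(4C−4) + 0.615/C = 42.582/39.582 + 0.0564 = 1.1322
τ₀ = 8FD/(πd³) = 8·705·73.0/(π·6.7³) = 411720/944.87 = 435.74 MPa
τ_max = K·τ₀ = 1.1322 × 435.74 = 493.36 MPa

493 MPa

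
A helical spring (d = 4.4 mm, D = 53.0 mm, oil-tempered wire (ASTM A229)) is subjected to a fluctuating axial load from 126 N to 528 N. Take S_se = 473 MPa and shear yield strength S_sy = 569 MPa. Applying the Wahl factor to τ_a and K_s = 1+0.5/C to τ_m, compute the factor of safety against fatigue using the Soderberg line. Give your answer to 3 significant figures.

C = D/d = 53.0/4.4 = 12.0455; K_W = (4C−1)/(4C−4)+0.615/C = 1.1190; K_s = 1+0.5/C = 1.0415
F_a = (F_max−F_min)/2 = 201 N; F_m = (F_max+F_min)/2 = 327 N
τ_a = K_W·8F_aD/(πd³) = 1.1190 × 318.46 = 356.34 MPa
τ_m = K_s·8F_mD/(πd³) = 1.0415 × 518.09 = 539.6 MPa
Soderberg: 1/n_f = τ_a/S_se + τ_m/S_sy = 356.34/473 + 539.6/569 = 0.75337 + 0.94832 = 1.7017
n_f = 1/1.7017 = 0.5877

0.588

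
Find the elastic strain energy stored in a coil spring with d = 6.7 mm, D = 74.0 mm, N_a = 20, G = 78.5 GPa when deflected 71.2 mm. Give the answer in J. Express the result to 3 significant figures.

6.18 J

k = Gd⁴/(8D³N_a) = (78.5×10³)(6.7⁴)/(8·74.0³·20) = 2.4398 N/mm
U = ½kδ² = 0.5 × 2.4398 × 71.2² = 6184.2 N·mm = 6.1842 J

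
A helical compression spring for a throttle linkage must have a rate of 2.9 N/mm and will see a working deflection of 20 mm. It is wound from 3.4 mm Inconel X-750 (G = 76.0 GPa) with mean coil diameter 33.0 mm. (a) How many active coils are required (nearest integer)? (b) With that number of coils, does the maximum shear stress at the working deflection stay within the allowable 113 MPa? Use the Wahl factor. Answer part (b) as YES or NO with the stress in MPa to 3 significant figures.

(a) 12 coils; (b) NO, τ_max = 145 MPa

N_a = Gd⁴/(8D³k) = (76.0×10³)(3.4⁴)/(8·33.0³·2.9) = 12.18 → N_a = 12
Actual rate k = Gd⁴/(8D³·12) = 2.9439 N/mm
Working load F = kδ = 2.9439·20 = 58.877 N
C = 33.0/3.4 = 9.7059; K_W = (4C−1)/(4C−4)+0.615/C = 1.1495
τ_max = K_W·8FD/(πd³) = 1.1495·125.88 = 144.7 MPa
τ_max > 113 MPa → exceeds allowable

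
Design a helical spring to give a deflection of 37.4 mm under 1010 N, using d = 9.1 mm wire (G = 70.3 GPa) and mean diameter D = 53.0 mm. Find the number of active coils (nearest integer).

Required rate k = F/δ = 1010/37.4 = 27.005 N/mm
N_a = Gd⁴/(8D³k) = (70.3×10³ × 9.1⁴)/(8 × 53.0³ × 27.005)
    = 4.82082e+08 / 3.21638e+07 = 14.99 → 15 coils

15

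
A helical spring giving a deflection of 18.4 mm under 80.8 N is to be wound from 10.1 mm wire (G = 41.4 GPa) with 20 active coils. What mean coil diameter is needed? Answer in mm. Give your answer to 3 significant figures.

Required rate k = F/δ = 80.8/18.4 = 4.3913 N/mm
D = (Gd⁴/(8N_a·k))^(1/3) = (41.4×10³·10.1⁴/(8·20·4.3913))^(1/3)
  = (613158)^(1/3) = 84.9554 mm

85.0 mm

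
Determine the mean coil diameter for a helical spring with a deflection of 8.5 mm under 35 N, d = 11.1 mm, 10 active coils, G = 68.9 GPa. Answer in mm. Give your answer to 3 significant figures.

Required rate k = F/δ = 35/8.5 = 4.1176 N/mm
D = (Gd⁴/(8N_a·k))^(1/3) = (68.9×10³·11.1⁴/(8·10·4.1176))^(1/3)
  = (3.17521e+06)^(1/3) = 146.9797 mm

147 mm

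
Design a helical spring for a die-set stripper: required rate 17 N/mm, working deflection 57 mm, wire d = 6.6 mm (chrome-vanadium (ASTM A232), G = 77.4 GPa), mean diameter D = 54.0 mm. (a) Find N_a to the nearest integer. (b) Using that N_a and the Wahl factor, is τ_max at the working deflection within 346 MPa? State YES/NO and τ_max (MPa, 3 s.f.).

(a) 7 coils; (b) NO, τ_max = 536 MPa

N_a = Gd⁴/(8D³k) = (77.4×10³)(6.6⁴)/(8·54.0³·17) = 6.858 → N_a = 7
Actual rate k = Gd⁴/(8D³·7) = 16.655 N/mm
Working load F = kδ = 16.655·57 = 949.34 N
C = 54.0/6.6 = 8.1818; K_W = (4C−1)/(4C−4)+0.615/C = 1.1796
τ_max = K_W·8FD/(πd³) = 1.1796·454.07 = 535.62 MPa
τ_max > 346 MPa → exceeds allowable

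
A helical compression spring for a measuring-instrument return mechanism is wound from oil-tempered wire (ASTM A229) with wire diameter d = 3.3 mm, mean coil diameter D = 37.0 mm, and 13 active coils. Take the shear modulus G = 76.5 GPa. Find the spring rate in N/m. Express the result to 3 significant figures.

k = Gd⁴/(8D³N_a) = (76.5×10³ × 3.3⁴) / (8 × 37.0³ × 13)
  = 9.0723e+06 / 5.26791e+06 = 1.7222 N/mm = 1722.2 N/m

1720 N/m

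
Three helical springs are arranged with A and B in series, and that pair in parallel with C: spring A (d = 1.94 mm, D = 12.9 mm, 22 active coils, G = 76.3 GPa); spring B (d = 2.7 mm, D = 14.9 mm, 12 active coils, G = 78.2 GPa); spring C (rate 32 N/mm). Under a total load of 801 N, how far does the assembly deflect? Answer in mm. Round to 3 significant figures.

k_A = Gd⁴/(8D³N_a) = (76.3×10³)(1.94⁴)/(8·12.9³·22) = 2.8606 N/mm
k_B = Gd⁴/(8D³N_a) = (78.2×10³)(2.7⁴)/(8·14.9³·12) = 13.087 N/mm
Springs A,B series: k_AB = 1/(1/2.8606+1/13.087) = 2.3474 N/mm; parallel with C: k_eq = 2.3474+32 = 34.347 N/mm
δ = F/k_eq = 801/34.347 = 23.321 mm

23.3 mm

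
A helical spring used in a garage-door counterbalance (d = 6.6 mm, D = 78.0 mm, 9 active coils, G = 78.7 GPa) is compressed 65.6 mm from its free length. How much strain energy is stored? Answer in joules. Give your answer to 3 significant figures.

9.40 J

k = Gd⁴/(8D³N_a) = (78.7×10³)(6.6⁴)/(8·78.0³·9) = 4.3705 N/mm
U = ½kδ² = 0.5 × 4.3705 × 65.6² = 9404 N·mm = 9.404 J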